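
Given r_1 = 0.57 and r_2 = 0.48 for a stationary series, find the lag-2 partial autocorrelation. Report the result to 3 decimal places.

φ_{22} = (r_2 − r_1²) / (1 − r_1²)
r_1² = (0.57)² = 0.3249
Numerator = 0.48 − 0.3249 = 0.1551; denominator = 1 − 0.3249 = 0.6751
φ_{22} = 0.1551 / 0.6751 = 0.230

0.230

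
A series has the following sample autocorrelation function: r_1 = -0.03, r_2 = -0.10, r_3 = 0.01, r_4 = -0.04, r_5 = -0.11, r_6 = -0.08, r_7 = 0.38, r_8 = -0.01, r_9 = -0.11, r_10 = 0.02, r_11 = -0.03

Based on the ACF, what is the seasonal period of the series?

The largest autocorrelation is r_7 = 0.38; the remaining lags stay at or below 0.02.
The dominant spike at lag 7 indicates a seasonal period of 7.

7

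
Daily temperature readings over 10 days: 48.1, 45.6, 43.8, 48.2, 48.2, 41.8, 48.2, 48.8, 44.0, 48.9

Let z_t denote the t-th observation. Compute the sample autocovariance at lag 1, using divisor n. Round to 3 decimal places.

Mean z̄ = (48.1 + 45.6 + 43.8 + 48.2 + 48.2 + 41.8 + 48.2 + 48.8 + 44.0 + 48.9)/10 = 46.5600
Σ_{t=1}^{9}(z_t−z̄)(z_{t+1}−z̄) = -24.3296
γ_1 = -24.3296 / 10 = -2.433

-2.433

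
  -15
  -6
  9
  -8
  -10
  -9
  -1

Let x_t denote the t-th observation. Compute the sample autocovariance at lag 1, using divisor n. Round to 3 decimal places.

-3.828

Mean x̄ = (-15 − 6 + 9 − 8 − 10 − 9 − 1)/7 = -5.7143
Deviations: -9.2857, -0.2857, 14.7143, -2.2857, -4.2857, -3.2857, 4.7143
Σ_{t=1}^{6}(x_t−x̄)(x_{t+1}−x̄) = -26.7959
γ_1 = -26.7959 / 7 = -3.828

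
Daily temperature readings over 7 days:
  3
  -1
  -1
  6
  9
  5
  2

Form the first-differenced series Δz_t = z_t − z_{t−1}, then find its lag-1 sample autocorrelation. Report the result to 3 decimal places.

First differences Δz: -4, 0, 7, 3, -4, -3
Mean of differences = -0.1667
Numerator Σ(Δz_t−Δz̄)(Δz_{t+1}−Δz̄) = 21.9722
Denominator Σ(Δz_t−Δz̄)² = 98.8333
r_1(Δz) = 21.9722 / 98.8333 = 0.222

0.222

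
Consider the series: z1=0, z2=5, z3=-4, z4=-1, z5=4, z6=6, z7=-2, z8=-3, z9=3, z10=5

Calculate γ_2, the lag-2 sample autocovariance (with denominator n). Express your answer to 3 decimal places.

-7.738

Mean z̄ = (0 + 5 − 4 − 1 + 4 + 6 − 2 − 3 + 3 + 5)/10 = 1.3000
Σ_{t=1}^{8}(z_t−z̄)(z_{t+2}−z̄) = -77.3800
γ_2 = -77.3800 / 10 = -7.738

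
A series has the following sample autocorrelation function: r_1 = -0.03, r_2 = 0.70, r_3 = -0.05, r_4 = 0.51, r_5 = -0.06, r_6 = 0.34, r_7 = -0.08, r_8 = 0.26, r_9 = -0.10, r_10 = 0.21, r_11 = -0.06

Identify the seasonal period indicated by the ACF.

2

The largest autocorrelation is r_2 = 0.70, with weaker echoes at lags 4 (0.51), 6 (0.34), 8 (0.26) and 10 (0.21); the remaining lags stay at or below -0.03.
The dominant spike at lag 2 indicates a seasonal period of 2.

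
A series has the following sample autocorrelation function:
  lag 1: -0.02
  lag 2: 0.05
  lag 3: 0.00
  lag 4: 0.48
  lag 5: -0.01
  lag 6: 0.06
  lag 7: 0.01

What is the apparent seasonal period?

4

The largest autocorrelation is r_4 = 0.48; the remaining lags stay at or below 0.06.
The dominant spike at lag 4 indicates a seasonal period of 4.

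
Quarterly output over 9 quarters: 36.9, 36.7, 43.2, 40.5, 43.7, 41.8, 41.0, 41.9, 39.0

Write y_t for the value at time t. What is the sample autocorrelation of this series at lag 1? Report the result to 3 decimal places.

0.131

Mean ȳ = (36.9 + 36.7 + 43.2 + 40.5 + 43.7 + 41.8 + 41.0 + 41.9 + 39.0)/9 = 40.5222
Numerator Σ_{t=1}^{8}(y_t−ȳ)(y_{t+1}−ȳ) = 6.7117
Denominator Σ(y_t−ȳ)² = 51.0756
r_1 = 6.7117 / 51.0756 = 0.131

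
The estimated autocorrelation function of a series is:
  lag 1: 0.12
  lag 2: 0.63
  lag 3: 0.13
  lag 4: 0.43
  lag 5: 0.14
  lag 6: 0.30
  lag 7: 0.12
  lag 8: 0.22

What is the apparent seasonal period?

2

The largest autocorrelation is r_2 = 0.63, with weaker echoes at lags 4 (0.43), 6 (0.30) and 8 (0.22); the remaining lags stay at or below 0.14.
The dominant spike at lag 2 indicates a seasonal period of 2.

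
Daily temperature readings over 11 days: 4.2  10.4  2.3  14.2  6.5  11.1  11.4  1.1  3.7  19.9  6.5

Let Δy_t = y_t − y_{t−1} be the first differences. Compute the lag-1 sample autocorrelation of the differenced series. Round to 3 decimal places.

First differences Δy: 6.2, -8.1, 11.9, -7.7, 4.6, 0.3, -10.3, 2.6, 16.2, -13.4
Mean of differences = 0.2300
Numerator Σ(Δy_t−Δȳ)(Δy_{t+1}−Δȳ) = -479.3479
Denominator Σ(Δy_t−Δȳ)² = 880.5210
r_1(Δy) = -479.3479 / 880.5210 = -0.544

-0.544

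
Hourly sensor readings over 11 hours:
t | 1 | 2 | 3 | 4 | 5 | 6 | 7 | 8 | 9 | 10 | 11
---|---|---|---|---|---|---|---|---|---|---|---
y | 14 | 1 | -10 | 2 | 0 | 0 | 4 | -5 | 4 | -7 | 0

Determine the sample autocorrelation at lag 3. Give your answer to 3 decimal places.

0.018

Mean ȳ = (14 + 1 − 10 + 2 + 0 + 0 + 4 − 5 + 4 − 7 + 0)/11 = 0.2727
Numerator Σ_{t=1}^{8}(y_t−ȳ)(y_{t+3}−ȳ) = 7.5041
Denominator Σ(y_t−ȳ)² = 406.1818
r_3 = 7.5041 / 406.1818 = 0.018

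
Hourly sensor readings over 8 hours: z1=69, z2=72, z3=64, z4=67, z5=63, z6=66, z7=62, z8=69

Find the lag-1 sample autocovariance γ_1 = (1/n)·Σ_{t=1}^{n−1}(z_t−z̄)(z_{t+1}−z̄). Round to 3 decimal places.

Mean z̄ = (69 + 72 + 64 + 67 + 63 + 66 + 62 + 69)/8 = 66.5000
Σ_{t=1}^{7}(z_t−z̄)(z_{t+1}−z̄) = -10.2500
γ_1 = -10.2500 / 8 = -1.281

-1.281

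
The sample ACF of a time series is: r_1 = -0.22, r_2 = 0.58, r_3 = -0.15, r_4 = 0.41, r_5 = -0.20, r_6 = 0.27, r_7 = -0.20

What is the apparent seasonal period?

2

The largest autocorrelation is r_2 = 0.58, with weaker echoes at lags 4 (0.41) and 6 (0.27); the remaining lags stay at or below -0.15.
The dominant spike at lag 2 indicates a seasonal period of 2.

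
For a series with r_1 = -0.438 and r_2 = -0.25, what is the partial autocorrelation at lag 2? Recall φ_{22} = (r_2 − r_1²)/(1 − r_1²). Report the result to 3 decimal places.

φ_{22} = (r_2 − r_1²) / (1 − r_1²)
r_1² = (-0.438)² = 0.191844
Numerator = -0.25 − 0.1918 = -0.4418; denominator = 1 − 0.1918 = 0.8082
φ_{22} = -0.4418 / 0.8082 = -0.547

-0.547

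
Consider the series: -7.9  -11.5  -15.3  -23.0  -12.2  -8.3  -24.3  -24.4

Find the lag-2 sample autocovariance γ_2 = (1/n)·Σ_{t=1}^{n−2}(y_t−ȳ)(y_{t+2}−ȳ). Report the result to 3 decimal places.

-21.755

Mean ȳ = (-7.9 − 11.5 − 15.3 − 23.0 − 12.2 − 8.3 − 24.3 − 24.4)/8 = -15.8625
Deviations: 7.9625, 4.3625, 0.5625, -7.1375, 3.6625, 7.5625, -8.4375, -8.5375
Σ_{t=1}^{6}(y_t−ȳ)(y_{t+2}−ȳ) = -174.0428
γ_2 = -174.0428 / 8 = -21.755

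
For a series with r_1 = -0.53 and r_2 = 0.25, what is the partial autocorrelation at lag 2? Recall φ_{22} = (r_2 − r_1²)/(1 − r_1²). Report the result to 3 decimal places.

-0.043

φ_{22} = (r_2 − r_1²) / (1 − r_1²)
r_1² = (-0.53)² = 0.2809
Numerator = 0.25 − 0.2809 = -0.0309; denominator = 1 − 0.2809 = 0.7191
φ_{22} = -0.0309 / 0.7191 = -0.043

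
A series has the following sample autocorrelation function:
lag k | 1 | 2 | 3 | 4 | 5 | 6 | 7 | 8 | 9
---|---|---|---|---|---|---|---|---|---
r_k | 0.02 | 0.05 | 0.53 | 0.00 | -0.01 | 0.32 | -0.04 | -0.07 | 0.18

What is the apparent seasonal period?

3

The largest autocorrelation is r_3 = 0.53, with weaker echoes at lags 6 (0.32) and 9 (0.18); the remaining lags stay at or below 0.05.
The dominant spike at lag 3 indicates a seasonal period of 3.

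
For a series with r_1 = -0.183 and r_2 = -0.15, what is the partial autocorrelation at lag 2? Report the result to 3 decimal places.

-0.190

φ_{22} = (r_2 − r_1²) / (1 − r_1²)
r_1² = (-0.183)² = 0.033489
Numerator = -0.15 − 0.0335 = -0.1835; denominator = 1 − 0.0335 = 0.9665
φ_{22} = -0.1835 / 0.9665 = -0.190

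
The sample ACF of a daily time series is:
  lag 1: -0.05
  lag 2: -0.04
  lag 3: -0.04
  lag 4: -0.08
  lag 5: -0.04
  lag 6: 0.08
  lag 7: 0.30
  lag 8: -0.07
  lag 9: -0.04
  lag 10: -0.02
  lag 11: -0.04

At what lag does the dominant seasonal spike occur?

The largest autocorrelation is r_7 = 0.30; the remaining lags stay at or below 0.08.
The dominant spike at lag 7 indicates a seasonal period of 7.

7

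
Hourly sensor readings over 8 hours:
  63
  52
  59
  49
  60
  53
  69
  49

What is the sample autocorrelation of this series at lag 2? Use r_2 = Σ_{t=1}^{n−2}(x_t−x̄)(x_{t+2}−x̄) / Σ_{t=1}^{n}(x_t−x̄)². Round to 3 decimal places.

Mean x̄ = (63 + 52 + 59 + 49 + 60 + 53 + 69 + 49)/8 = 56.7500
Σ(x_t−x̄)(x_{t+2}−x̄) = (14.0625) + (36.8125) + (7.3125) + (29.0625) + (39.8125) + (29.0625) = 156.1250
Denominator Σ(x_t−x̄)² = 361.5000
r_2 = 156.1250 / 361.5000 = 0.432

0.432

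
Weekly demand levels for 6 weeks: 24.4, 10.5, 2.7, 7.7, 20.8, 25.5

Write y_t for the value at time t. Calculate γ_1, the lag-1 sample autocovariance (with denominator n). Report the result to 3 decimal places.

Mean ȳ = (24.4 + 10.5 + 2.7 + 7.7 + 20.8 + 25.5)/6 = 15.2667
Deviations: 9.1333, -4.7667, -12.5667, -7.5667, 5.5333, 10.2333
Σ_{t=1}^{5}(y_t−ȳ)(y_{t+1}−ȳ) = 126.2089
γ_1 = 126.2089 / 6 = 21.035

21.035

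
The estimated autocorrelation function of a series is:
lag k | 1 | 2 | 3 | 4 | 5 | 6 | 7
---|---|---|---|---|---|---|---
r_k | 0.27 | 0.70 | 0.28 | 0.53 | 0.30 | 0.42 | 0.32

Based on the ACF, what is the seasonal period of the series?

2

The largest autocorrelation is r_2 = 0.70, with weaker echoes at lags 4 (0.53) and 6 (0.42); the remaining lags stay at or below 0.32.
The dominant spike at lag 2 indicates a seasonal period of 2.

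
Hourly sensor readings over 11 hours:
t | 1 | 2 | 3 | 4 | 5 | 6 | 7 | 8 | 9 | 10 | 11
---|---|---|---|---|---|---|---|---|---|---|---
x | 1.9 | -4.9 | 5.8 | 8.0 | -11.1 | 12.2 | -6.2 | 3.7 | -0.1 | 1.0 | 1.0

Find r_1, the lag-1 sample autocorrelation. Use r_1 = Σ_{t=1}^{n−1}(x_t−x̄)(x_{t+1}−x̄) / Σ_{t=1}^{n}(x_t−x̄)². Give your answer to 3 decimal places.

Mean x̄ = (1.9 − 4.9 + 5.8 + 8.0 − 11.1 + 12.2 − 6.2 + 3.7 − 0.1 + 1.0 + 1.0)/11 = 1.0273
Numerator Σ_{t=1}^{10}(x_t−x̄)(x_{t+1}−x̄) = -323.2844
Denominator Σ(x_t−x̄)² = 439.8418
r_1 = -323.2844 / 439.8418 = -0.735

-0.735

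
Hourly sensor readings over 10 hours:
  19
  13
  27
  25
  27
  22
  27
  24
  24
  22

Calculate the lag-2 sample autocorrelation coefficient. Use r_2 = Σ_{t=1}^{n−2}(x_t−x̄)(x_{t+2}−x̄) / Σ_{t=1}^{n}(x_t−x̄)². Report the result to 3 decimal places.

Mean x̄ = (19 + 13 + 27 + 25 + 27 + 22 + 27 + 24 + 24 + 22)/10 = 23.0000
Numerator Σ_{t=1}^{8}(x_t−x̄)(x_{t+2}−x̄) = -4.0000
Denominator Σ(x_t−x̄)² = 172.0000
r_2 = -4.0000 / 172.0000 = -0.023

-0.023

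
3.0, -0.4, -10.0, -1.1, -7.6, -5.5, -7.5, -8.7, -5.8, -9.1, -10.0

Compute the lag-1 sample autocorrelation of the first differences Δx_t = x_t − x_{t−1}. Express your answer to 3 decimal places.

-0.626

First differences Δx: -3.4, -9.6, 8.9, -6.5, 2.1, -2.0, -1.2, 2.9, -3.3, -0.9
Mean of differences = -1.3000
Numerator Σ(Δx_t−Δx̄)(Δx_{t+1}−Δx̄) = -149.1800
Denominator Σ(Δx_t−Δx̄)² = 238.2400
r_1(Δx) = -149.1800 / 238.2400 = -0.626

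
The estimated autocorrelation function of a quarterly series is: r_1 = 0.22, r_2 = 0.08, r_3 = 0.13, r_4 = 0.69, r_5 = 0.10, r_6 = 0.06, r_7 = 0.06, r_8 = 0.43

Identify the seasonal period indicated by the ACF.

4

The largest autocorrelation is r_4 = 0.69, with a weaker echo at lag 8 (0.43); the remaining lags stay at or below 0.22. The elevated value at lag 1 (0.22), dropping to 0.08 at lag 2, reflects decaying short-term dependence rather than seasonality.
The dominant spike at lag 4 indicates a seasonal period of 4.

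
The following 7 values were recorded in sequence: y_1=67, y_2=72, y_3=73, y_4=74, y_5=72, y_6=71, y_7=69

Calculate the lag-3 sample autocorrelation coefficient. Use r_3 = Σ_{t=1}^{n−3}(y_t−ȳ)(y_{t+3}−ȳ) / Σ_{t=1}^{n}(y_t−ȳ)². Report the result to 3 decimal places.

Mean ȳ = (67 + 72 + 73 + 74 + 72 + 71 + 69)/7 = 71.1429
Deviations from mean: -4.1429, 0.8571, 1.8571, 2.8571, 0.8571, -0.1429, -2.1429
Numerator Σ_{t=1}^{4}(y_t−ȳ)(y_{t+3}−ȳ) = -17.4898
Denominator Σ(y_t−ȳ)² = 34.8571
r_3 = -17.4898 / 34.8571 = -0.502

-0.502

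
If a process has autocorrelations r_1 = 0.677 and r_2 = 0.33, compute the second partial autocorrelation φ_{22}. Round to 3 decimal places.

-0.237

φ_{22} = (r_2 − r_1²) / (1 − r_1²)
r_1² = (0.677)² = 0.458329
Numerator = 0.33 − 0.4583 = -0.1283; denominator = 1 − 0.4583 = 0.5417
φ_{22} = -0.1283 / 0.5417 = -0.237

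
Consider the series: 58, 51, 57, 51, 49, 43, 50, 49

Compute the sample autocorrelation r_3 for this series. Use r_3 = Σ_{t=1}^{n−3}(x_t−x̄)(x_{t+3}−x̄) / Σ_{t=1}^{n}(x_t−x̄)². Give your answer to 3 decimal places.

-0.278

Mean x̄ = (58 + 51 + 57 + 51 + 49 + 43 + 50 + 49)/8 = 51.0000
Deviations from mean: 7.0000, 0.0000, 6.0000, 0.0000, -2.0000, -8.0000, -1.0000, -2.0000
Σ(x_t−x̄)(x_{t+3}−x̄) = (0.0000) + (0.0000) + (-48.0000) + (0.0000) + (4.0000) = -44.0000
Denominator Σ(x_t−x̄)² = 158.0000
r_3 = -44.0000 / 158.0000 = -0.278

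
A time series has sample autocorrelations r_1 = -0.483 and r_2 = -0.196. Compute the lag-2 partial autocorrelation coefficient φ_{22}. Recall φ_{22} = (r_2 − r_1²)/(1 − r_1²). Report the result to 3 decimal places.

-0.560

φ_{22} = (r_2 − r_1²) / (1 − r_1²)
r_1² = (-0.483)² = 0.233289
Numerator = -0.196 − 0.2333 = -0.4293; denominator = 1 − 0.2333 = 0.7667
φ_{22} = -0.4293 / 0.7667 = -0.560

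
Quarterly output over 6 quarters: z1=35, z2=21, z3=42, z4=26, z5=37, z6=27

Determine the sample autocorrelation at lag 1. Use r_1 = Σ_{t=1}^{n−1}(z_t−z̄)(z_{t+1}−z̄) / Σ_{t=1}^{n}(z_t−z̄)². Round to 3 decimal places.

-0.829

Mean z̄ = (35 + 21 + 42 + 26 + 37 + 27)/6 = 31.3333
Numerator Σ_{t=1}^{5}(z_t−z̄)(z_{t+1}−z̄) = -259.7778
Denominator Σ(z_t−z̄)² = 313.3333
r_1 = -259.7778 / 313.3333 = -0.829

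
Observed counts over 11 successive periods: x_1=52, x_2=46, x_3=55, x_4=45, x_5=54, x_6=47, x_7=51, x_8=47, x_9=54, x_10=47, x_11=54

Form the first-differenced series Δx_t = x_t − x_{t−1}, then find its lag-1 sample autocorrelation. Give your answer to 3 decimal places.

First differences Δx: -6, 9, -10, 9, -7, 4, -4, 7, -7, 7
Mean of differences = 0.2000
Numerator Σ(Δx_t−Δx̄)(Δx_{t+1}−Δx̄) = -467.2400
Denominator Σ(Δx_t−Δx̄)² = 525.6000
r_1(Δx) = -467.2400 / 525.6000 = -0.889

-0.889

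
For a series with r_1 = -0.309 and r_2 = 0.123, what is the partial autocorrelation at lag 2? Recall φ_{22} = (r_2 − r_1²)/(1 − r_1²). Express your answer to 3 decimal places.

φ_{22} = (r_2 − r_1²) / (1 − r_1²)
r_1² = (-0.309)² = 0.095481
Numerator = 0.123 − 0.0955 = 0.0275; denominator = 1 − 0.0955 = 0.9045
φ_{22} = 0.0275 / 0.9045 = 0.030

0.030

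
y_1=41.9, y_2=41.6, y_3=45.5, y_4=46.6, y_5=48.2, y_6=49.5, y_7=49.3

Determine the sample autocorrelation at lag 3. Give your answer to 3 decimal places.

Mean ȳ = (41.9 + 41.6 + 45.5 + 46.6 + 48.2 + 49.5 + 49.3)/7 = 46.0857
Deviations from mean: -4.1857, -4.4857, -0.5857, 0.5143, 2.1143, 3.4143, 3.2143
Σ(y_t−ȳ)(y_{t+3}−ȳ) = (-2.1527) + (-9.4841) + (-1.9998) + (1.6531) = -11.9835
Denominator Σ(y_t−ȳ)² = 64.7086
r_3 = -11.9835 / 64.7086 = -0.185

-0.185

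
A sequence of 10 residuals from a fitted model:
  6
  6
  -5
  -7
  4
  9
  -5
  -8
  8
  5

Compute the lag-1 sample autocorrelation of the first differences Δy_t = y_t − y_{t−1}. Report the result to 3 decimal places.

-0.093

First differences Δy: 0, -11, -2, 11, 5, -14, -3, 16, -3
Mean of differences = -0.1111
Numerator Σ(Δy_t−Δȳ)(Δy_{t+1}−Δȳ) = -68.7901
Denominator Σ(Δy_t−Δȳ)² = 740.8889
r_1(Δy) = -68.7901 / 740.8889 = -0.093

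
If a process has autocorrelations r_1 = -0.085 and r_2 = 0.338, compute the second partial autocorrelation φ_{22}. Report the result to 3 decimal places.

0.333

φ_{22} = (r_2 − r_1²) / (1 − r_1²)
r_1² = (-0.085)² = 0.007225
Numerator = 0.338 − 0.0072 = 0.3308; denominator = 1 − 0.0072 = 0.9928
φ_{22} = 0.3308 / 0.9928 = 0.333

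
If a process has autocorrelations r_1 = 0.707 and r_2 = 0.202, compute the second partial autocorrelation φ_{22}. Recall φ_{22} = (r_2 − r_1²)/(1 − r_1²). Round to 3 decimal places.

-0.596

φ_{22} = (r_2 − r_1²) / (1 − r_1²)
r_1² = (0.707)² = 0.499849
Numerator = 0.202 − 0.4998 = -0.2978; denominator = 1 − 0.4998 = 0.5002
φ_{22} = -0.2978 / 0.5002 = -0.596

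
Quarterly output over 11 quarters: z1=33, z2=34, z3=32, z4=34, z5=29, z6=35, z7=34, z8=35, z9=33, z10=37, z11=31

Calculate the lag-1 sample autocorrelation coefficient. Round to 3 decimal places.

Mean z̄ = (33 + 34 + 32 + 34 + 29 + 35 + 34 + 35 + 33 + 37 + 31)/11 = 33.3636
Numerator Σ_{t=1}^{10}(z_t−z̄)(z_{t+1}−z̄) = -20.3140
Denominator Σ(z_t−z̄)² = 46.5455
r_1 = -20.3140 / 46.5455 = -0.436

-0.436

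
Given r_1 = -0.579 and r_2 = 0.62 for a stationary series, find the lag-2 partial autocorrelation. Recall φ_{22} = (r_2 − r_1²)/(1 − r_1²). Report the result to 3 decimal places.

φ_{22} = (r_2 − r_1²) / (1 − r_1²)
r_1² = (-0.579)² = 0.335241
Numerator = 0.62 − 0.3352 = 0.2848; denominator = 1 − 0.3352 = 0.6648
φ_{22} = 0.2848 / 0.6648 = 0.428

0.428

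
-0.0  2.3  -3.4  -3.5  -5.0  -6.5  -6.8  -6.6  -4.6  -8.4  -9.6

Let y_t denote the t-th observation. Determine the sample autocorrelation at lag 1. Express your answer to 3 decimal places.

0.560

Mean ȳ = (-0.0 + 2.3 − 3.4 − 3.5 − 5.0 − 6.5 − 6.8 − 6.6 − 4.6 − 8.4 − 9.6)/11 = -4.7364
Numerator Σ_{t=1}^{10}(y_t−ȳ)(y_{t+1}−ȳ) = 69.0714
Denominator Σ(y_t−ȳ)² = 123.2655
r_1 = 69.0714 / 123.2655 = 0.560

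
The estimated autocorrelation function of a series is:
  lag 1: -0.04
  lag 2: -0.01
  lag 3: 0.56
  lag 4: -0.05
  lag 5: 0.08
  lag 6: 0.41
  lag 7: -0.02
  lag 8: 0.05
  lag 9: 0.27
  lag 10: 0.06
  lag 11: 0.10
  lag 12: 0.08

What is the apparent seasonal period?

The largest autocorrelation is r_3 = 0.56, with weaker echoes at lags 6 (0.41) and 9 (0.27); the remaining lags stay at or below 0.10.
The dominant spike at lag 3 indicates a seasonal period of 3.

3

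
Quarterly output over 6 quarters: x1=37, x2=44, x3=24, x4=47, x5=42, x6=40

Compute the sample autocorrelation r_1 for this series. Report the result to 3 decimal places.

-0.543

Mean x̄ = (37 + 44 + 24 + 47 + 42 + 40)/6 = 39.0000
Deviations from mean: -2.0000, 5.0000, -15.0000, 8.0000, 3.0000, 1.0000
Σ(x_t−x̄)(x_{t+1}−x̄) = (-10.0000) + (-75.0000) + (-120.0000) + (24.0000) + (3.0000) = -178.0000
Denominator Σ(x_t−x̄)² = 328.0000
r_1 = -178.0000 / 328.0000 = -0.543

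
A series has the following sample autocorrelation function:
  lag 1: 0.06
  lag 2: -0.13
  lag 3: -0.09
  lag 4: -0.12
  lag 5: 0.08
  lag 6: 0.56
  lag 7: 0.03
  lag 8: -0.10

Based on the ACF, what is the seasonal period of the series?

The largest autocorrelation is r_6 = 0.56; the remaining lags stay at or below 0.08.
The dominant spike at lag 6 indicates a seasonal period of 6.

6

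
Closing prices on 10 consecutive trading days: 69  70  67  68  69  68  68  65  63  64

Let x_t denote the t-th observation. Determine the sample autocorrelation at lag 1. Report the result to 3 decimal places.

0.589

Mean x̄ = (69 + 70 + 67 + 68 + 69 + 68 + 68 + 65 + 63 + 64)/10 = 67.1000
Numerator Σ_{t=1}^{9}(x_t−x̄)(x_{t+1}−x̄) = 28.7900
Denominator Σ(x_t−x̄)² = 48.9000
r_1 = 28.7900 / 48.9000 = 0.589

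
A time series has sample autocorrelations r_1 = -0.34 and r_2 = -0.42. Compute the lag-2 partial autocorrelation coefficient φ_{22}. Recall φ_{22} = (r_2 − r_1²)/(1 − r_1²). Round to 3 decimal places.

-0.606

φ_{22} = (r_2 − r_1²) / (1 − r_1²)
r_1² = (-0.34)² = 0.1156
Numerator = -0.42 − 0.1156 = -0.5356; denominator = 1 − 0.1156 = 0.8844
φ_{22} = -0.5356 / 0.8844 = -0.606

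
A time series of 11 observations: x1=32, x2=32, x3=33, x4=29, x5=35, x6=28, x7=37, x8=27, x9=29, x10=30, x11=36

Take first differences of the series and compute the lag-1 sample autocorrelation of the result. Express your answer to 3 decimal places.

First differences Δx: 0, 1, -4, 6, -7, 9, -10, 2, 1, 6
Mean of differences = 0.4000
Numerator Σ(Δx_t−Δx̄)(Δx_{t+1}−Δx̄) = -234.3600
Denominator Σ(Δx_t−Δx̄)² = 322.4000
r_1(Δx) = -234.3600 / 322.4000 = -0.727

-0.727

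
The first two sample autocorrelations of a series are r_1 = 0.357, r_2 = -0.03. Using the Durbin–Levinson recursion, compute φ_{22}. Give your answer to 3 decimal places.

φ_{22} = (r_2 − r_1²) / (1 − r_1²)
r_1² = (0.357)² = 0.127449
Numerator = -0.03 − 0.1274 = -0.1574; denominator = 1 − 0.1274 = 0.8726
φ_{22} = -0.1574 / 0.8726 = -0.180

-0.180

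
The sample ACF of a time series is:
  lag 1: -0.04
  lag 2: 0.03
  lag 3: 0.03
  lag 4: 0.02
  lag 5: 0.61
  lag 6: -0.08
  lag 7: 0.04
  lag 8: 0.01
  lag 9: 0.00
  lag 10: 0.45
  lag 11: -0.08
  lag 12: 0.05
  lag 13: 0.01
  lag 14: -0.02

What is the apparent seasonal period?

The largest autocorrelation is r_5 = 0.61, with a weaker echo at lag 10 (0.45); the remaining lags stay at or below 0.05.
The dominant spike at lag 5 indicates a seasonal period of 5.

5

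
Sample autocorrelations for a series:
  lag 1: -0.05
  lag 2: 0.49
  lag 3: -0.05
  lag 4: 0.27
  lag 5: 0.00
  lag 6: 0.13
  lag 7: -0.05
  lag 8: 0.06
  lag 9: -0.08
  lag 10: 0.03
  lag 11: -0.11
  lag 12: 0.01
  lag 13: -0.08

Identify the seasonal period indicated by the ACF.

The largest autocorrelation is r_2 = 0.49, with a weaker echo at lag 4 (0.27); the remaining lags stay at or below 0.13.
The dominant spike at lag 2 indicates a seasonal period of 2.

2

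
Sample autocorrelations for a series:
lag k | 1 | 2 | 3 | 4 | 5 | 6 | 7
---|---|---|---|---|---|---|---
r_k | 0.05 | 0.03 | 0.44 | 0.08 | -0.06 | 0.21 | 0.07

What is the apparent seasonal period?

3

The largest autocorrelation is r_3 = 0.44, with a weaker echo at lag 6 (0.21); the remaining lags stay at or below 0.08.
The dominant spike at lag 3 indicates a seasonal period of 3.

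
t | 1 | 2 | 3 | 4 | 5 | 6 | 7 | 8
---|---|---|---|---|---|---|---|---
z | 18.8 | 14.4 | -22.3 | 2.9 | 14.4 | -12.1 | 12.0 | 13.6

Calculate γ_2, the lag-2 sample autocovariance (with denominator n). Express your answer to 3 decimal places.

Mean z̄ = (18.8 + 14.4 − 22.3 + 2.9 + 14.4 − 12.1 + 12.0 + 13.6)/8 = 5.2125
Deviations: 13.5875, 9.1875, -27.5125, -2.3125, 9.1875, -17.3125, 6.7875, 8.3875
Σ_{t=1}^{6}(z_t−z̄)(z_{t+2}−z̄) = -690.6566
γ_2 = -690.6566 / 8 = -86.332

-86.332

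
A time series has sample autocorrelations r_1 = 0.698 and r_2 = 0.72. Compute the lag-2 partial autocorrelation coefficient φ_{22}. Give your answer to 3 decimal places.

0.454

φ_{22} = (r_2 − r_1²) / (1 − r_1²)
r_1² = (0.698)² = 0.487204
Numerator = 0.72 − 0.4872 = 0.2328; denominator = 1 − 0.4872 = 0.5128
φ_{22} = 0.2328 / 0.5128 = 0.454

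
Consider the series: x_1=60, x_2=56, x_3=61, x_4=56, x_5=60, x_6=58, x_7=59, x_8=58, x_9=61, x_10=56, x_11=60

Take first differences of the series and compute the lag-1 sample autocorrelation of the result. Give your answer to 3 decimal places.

First differences Δx: -4, 5, -5, 4, -2, 1, -1, 3, -5, 4
Mean of differences = 0.0000
Numerator Σ(Δx_t−Δx̄)(Δx_{t+1}−Δx̄) = -114.0000
Denominator Σ(Δx_t−Δx̄)² = 138.0000
r_1(Δx) = -114.0000 / 138.0000 = -0.826

-0.826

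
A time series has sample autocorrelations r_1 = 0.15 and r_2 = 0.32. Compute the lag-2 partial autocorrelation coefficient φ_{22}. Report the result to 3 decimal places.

0.304

φ_{22} = (r_2 − r_1²) / (1 − r_1²)
r_1² = (0.15)² = 0.0225
Numerator = 0.32 − 0.0225 = 0.2975; denominator = 1 − 0.0225 = 0.9775
φ_{22} = 0.2975 / 0.9775 = 0.304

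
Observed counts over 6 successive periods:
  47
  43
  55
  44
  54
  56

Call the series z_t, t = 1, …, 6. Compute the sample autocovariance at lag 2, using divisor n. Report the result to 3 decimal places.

1.796

Mean z̄ = (47 + 43 + 55 + 44 + 54 + 56)/6 = 49.8333
Σ_{t=1}^{4}(z_t−z̄)(z_{t+2}−z̄) = 10.7778
γ_2 = 10.7778 / 6 = 1.796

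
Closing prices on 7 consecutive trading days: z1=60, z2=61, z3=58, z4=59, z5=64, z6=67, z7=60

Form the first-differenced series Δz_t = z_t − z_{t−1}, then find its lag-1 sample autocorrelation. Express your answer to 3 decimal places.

First differences Δz: 1, -3, 1, 5, 3, -7
Mean of differences = 0.0000
Numerator Σ(Δz_t−Δz̄)(Δz_{t+1}−Δz̄) = -7.0000
Denominator Σ(Δz_t−Δz̄)² = 94.0000
r_1(Δz) = -7.0000 / 94.0000 = -0.074

-0.074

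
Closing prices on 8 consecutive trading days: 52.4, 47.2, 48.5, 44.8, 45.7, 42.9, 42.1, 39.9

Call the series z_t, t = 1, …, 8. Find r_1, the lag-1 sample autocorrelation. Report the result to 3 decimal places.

Mean z̄ = (52.4 + 47.2 + 48.5 + 44.8 + 45.7 + 42.9 + 42.1 + 39.9)/8 = 45.4375
Deviations from mean: 6.9625, 1.7625, 3.0625, -0.6375, 0.2625, -2.5375, -3.3375, -5.5375
Numerator Σ_{t=1}^{7}(z_t−z̄)(z_{t+1}−z̄) = 41.8336
Denominator Σ(z_t−z̄)² = 109.6788
r_1 = 41.8336 / 109.6788 = 0.381

0.381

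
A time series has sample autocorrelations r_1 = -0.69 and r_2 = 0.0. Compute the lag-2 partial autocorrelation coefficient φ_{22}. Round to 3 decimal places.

-0.909

φ_{22} = (r_2 − r_1²) / (1 − r_1²)
r_1² = (-0.69)² = 0.4761
Numerator = 0.0 − 0.4761 = -0.4761; denominator = 1 − 0.4761 = 0.5239
φ_{22} = -0.4761 / 0.5239 = -0.909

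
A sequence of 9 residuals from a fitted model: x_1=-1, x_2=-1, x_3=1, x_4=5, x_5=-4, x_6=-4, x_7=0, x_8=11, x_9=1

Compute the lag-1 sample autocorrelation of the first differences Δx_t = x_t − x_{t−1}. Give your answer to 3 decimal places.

First differences Δx: 0, 2, 4, -9, 0, 4, 11, -10
Mean of differences = 0.2500
Numerator Σ(Δx_t−Δx̄)(Δx_{t+1}−Δx̄) = -97.0625
Denominator Σ(Δx_t−Δx̄)² = 337.5000
r_1(Δx) = -97.0625 / 337.5000 = -0.288

-0.288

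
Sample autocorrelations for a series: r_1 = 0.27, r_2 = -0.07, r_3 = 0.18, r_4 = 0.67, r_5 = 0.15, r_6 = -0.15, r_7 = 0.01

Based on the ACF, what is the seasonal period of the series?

The largest autocorrelation is r_4 = 0.67; the remaining lags stay at or below 0.27.
The dominant spike at lag 4 indicates a seasonal period of 4.

4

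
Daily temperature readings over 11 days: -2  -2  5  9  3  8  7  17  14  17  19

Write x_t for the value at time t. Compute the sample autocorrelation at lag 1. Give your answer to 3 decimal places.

Mean x̄ = (-2 − 2 + 5 + 9 + 3 + 8 + 7 + 17 + 14 + 17 + 19)/11 = 8.6364
Numerator Σ_{t=1}^{10}(x_t−x̄)(x_{t+1}−x̄) = 315.7769
Denominator Σ(x_t−x̄)² = 550.5455
r_1 = 315.7769 / 550.5455 = 0.574

0.574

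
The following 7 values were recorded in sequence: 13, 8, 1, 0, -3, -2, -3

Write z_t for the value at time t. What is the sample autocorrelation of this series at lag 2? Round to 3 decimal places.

Mean z̄ = (13 + 8 + 1 + 0 − 3 − 2 − 3)/7 = 2.0000
Σ(z_t−z̄)(z_{t+2}−z̄) = (-11.0000) + (-12.0000) + (5.0000) + (8.0000) + (25.0000) = 15.0000
Denominator Σ(z_t−z̄)² = 228.0000
r_2 = 15.0000 / 228.0000 = 0.066

0.066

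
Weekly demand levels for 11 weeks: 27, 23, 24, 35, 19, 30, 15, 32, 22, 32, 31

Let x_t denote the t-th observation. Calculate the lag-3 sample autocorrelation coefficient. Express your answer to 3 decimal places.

Mean x̄ = (27 + 23 + 24 + 35 + 19 + 30 + 15 + 32 + 22 + 32 + 31)/11 = 26.3636
Numerator Σ_{t=1}^{8}(x_t−x̄)(x_{t+3}−x̄) = -171.7603
Denominator Σ(x_t−x̄)² = 392.5455
r_3 = -171.7603 / 392.5455 = -0.438

-0.438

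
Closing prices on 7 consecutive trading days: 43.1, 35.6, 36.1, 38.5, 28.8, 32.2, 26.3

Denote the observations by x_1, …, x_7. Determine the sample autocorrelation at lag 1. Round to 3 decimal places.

0.134

Mean x̄ = (43.1 + 35.6 + 36.1 + 38.5 + 28.8 + 32.2 + 26.3)/7 = 34.3714
Deviations from mean: 8.7286, 1.2286, 1.7286, 4.1286, -5.5714, -2.1714, -8.0714
Numerator Σ_{t=1}^{6}(x_t−x̄)(x_{t+1}−x̄) = 26.6063
Denominator Σ(x_t−x̄)² = 198.6343
r_1 = 26.6063 / 198.6343 = 0.134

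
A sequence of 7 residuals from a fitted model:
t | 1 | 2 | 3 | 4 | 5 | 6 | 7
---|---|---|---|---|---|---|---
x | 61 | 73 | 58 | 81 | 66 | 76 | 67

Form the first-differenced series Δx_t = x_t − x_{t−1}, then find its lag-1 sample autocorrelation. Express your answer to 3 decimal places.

First differences Δx: 12, -15, 23, -15, 10, -9
Mean of differences = 1.0000
Numerator Σ(Δx_t−Δx̄)(Δx_{t+1}−Δx̄) = -1114.0000
Denominator Σ(Δx_t−Δx̄)² = 1298.0000
r_1(Δx) = -1114.0000 / 1298.0000 = -0.858

-0.858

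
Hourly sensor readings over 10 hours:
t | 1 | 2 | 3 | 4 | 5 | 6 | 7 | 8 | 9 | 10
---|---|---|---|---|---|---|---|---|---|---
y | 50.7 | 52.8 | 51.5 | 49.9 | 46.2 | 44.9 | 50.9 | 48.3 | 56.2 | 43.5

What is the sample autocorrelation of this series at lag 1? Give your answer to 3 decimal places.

Mean ȳ = (50.7 + 52.8 + 51.5 + 49.9 + 46.2 + 44.9 + 50.9 + 48.3 + 56.2 + 43.5)/10 = 49.4900
Numerator Σ_{t=1}^{9}(y_t−ȳ)(y_{t+1}−ȳ) = -31.0931
Denominator Σ(y_t−ȳ)² = 132.8290
r_1 = -31.0931 / 132.8290 = -0.234

-0.234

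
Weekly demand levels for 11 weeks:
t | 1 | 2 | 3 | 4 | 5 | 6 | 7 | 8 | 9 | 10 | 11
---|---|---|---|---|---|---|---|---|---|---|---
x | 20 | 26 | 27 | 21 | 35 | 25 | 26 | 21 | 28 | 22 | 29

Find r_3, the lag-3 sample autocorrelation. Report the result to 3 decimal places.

-0.180

Mean x̄ = (20 + 26 + 27 + 21 + 35 + 25 + 26 + 21 + 28 + 22 + 29)/11 = 25.4545
Numerator Σ_{t=1}^{8}(x_t−x̄)(x_{t+3}−x̄) = -34.9835
Denominator Σ(x_t−x̄)² = 194.7273
r_3 = -34.9835 / 194.7273 = -0.180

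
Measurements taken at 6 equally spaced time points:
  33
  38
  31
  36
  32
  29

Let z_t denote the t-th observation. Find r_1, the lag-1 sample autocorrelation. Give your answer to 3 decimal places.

Mean z̄ = (33 + 38 + 31 + 36 + 32 + 29)/6 = 33.1667
Deviations from mean: -0.1667, 4.8333, -2.1667, 2.8333, -1.1667, -4.1667
Σ(z_t−z̄)(z_{t+1}−z̄) = (-0.8056) + (-10.4722) + (-6.1389) + (-3.3056) + (4.8611) = -15.8611
Denominator Σ(z_t−z̄)² = 54.8333
r_1 = -15.8611 / 54.8333 = -0.289

-0.289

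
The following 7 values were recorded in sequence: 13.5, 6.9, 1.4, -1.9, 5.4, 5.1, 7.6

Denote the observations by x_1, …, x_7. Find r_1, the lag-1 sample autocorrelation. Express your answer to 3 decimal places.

0.246

Mean x̄ = (13.5 + 6.9 + 1.4 − 1.9 + 5.4 + 5.1 + 7.6)/7 = 5.4286
Σ(x_t−x̄)(x_{t+1}−x̄) = (11.8765) + (-5.9278) + (29.5237) + (0.2094) + (0.0094) + (-0.7135) = 34.9778
Denominator Σ(x_t−x̄)² = 142.0743
r_1 = 34.9778 / 142.0743 = 0.246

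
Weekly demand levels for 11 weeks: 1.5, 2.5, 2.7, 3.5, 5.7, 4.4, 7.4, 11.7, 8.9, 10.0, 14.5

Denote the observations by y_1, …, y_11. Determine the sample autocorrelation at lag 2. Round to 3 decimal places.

Mean ȳ = (1.5 + 2.5 + 2.7 + 3.5 + 5.7 + 4.4 + 7.4 + 11.7 + 8.9 + 10.0 + 14.5)/11 = 6.6182
Numerator Σ_{t=1}^{9}(y_t−ȳ)(y_{t+2}−ȳ) = 68.3739
Denominator Σ(y_t−ȳ)² = 179.1964
r_2 = 68.3739 / 179.1964 = 0.382

0.382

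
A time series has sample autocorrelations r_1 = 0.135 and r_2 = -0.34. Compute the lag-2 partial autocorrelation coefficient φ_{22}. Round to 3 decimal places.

-0.365

φ_{22} = (r_2 − r_1²) / (1 − r_1²)
r_1² = (0.135)² = 0.018225
Numerator = -0.34 − 0.0182 = -0.3582; denominator = 1 − 0.0182 = 0.9818
φ_{22} = -0.3582 / 0.9818 = -0.365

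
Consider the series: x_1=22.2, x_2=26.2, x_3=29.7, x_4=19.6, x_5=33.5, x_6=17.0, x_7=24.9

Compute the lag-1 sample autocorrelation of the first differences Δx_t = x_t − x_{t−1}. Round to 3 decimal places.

First differences Δx: 4.0, 3.5, -10.1, 13.9, -16.5, 7.9
Mean of differences = 0.4500
Numerator Σ(Δx_t−Δx̄)(Δx_{t+1}−Δx̄) = -517.5025
Denominator Σ(Δx_t−Δx̄)² = 656.9150
r_1(Δx) = -517.5025 / 656.9150 = -0.788

-0.788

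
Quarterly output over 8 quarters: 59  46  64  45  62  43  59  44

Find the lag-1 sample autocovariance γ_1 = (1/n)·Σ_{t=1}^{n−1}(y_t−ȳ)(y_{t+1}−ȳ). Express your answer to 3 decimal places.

Mean ȳ = (59 + 46 + 64 + 45 + 62 + 43 + 59 + 44)/8 = 52.7500
Deviations: 6.2500, -6.7500, 11.2500, -7.7500, 9.2500, -9.7500, 6.2500, -8.7500
Σ_{t=1}^{7}(y_t−ȳ)(y_{t+1}−ȳ) = -482.8125
γ_1 = -482.8125 / 8 = -60.352

-60.352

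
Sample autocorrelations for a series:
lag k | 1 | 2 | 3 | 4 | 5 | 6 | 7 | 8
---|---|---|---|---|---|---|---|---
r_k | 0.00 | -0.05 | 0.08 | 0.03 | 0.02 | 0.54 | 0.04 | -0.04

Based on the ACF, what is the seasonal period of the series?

6

The largest autocorrelation is r_6 = 0.54; the remaining lags stay at or below 0.08.
The dominant spike at lag 6 indicates a seasonal period of 6.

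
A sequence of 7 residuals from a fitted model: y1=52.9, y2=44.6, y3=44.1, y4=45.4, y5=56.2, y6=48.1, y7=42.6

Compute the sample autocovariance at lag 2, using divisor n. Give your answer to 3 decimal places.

Mean ȳ = (52.9 + 44.6 + 44.1 + 45.4 + 56.2 + 48.1 + 42.6)/7 = 47.7000
Deviations: 5.2000, -3.1000, -3.6000, -2.3000, 8.5000, 0.4000, -5.1000
Σ_{t=1}^{5}(y_t−ȳ)(y_{t+2}−ȳ) = -86.4600
γ_2 = -86.4600 / 7 = -12.351

-12.351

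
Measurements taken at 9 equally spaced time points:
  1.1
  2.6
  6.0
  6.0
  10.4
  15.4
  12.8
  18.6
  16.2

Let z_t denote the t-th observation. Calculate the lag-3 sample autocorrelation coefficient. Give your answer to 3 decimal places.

Mean z̄ = (1.1 + 2.6 + 6.0 + 6.0 + 10.4 + 15.4 + 12.8 + 18.6 + 16.2)/9 = 9.9000
Numerator Σ_{t=1}^{6}(z_t−z̄)(z_{t+3}−z̄) = 36.9100
Denominator Σ(z_t−z̄)² = 315.4400
r_3 = 36.9100 / 315.4400 = 0.117

0.117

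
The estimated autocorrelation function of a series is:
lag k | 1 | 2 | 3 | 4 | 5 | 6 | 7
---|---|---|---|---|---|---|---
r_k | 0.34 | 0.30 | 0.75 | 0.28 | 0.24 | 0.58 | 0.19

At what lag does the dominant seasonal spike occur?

3

The largest autocorrelation is r_3 = 0.75, with a weaker echo at lag 6 (0.58); the remaining lags stay at or below 0.34. The elevated value at lag 1 (0.34), dropping to 0.30 at lag 2, reflects decaying short-term dependence rather than seasonality.
The dominant spike at lag 3 indicates a seasonal period of 3.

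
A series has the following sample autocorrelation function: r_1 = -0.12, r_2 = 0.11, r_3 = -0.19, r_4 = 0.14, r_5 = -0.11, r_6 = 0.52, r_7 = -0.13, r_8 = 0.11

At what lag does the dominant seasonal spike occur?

The largest autocorrelation is r_6 = 0.52; the remaining lags stay at or below 0.14.
The dominant spike at lag 6 indicates a seasonal period of 6.

6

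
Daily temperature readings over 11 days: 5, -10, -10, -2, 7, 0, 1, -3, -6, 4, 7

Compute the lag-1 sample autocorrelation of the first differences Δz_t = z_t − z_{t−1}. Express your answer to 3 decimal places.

First differences Δz: -15, 0, 8, 9, -7, 1, -4, -3, 10, 3
Mean of differences = 0.2000
Numerator Σ(Δz_t−Δz̄)(Δz_{t+1}−Δz̄) = 7.1600
Denominator Σ(Δz_t−Δz̄)² = 553.6000
r_1(Δz) = 7.1600 / 553.6000 = 0.013

0.013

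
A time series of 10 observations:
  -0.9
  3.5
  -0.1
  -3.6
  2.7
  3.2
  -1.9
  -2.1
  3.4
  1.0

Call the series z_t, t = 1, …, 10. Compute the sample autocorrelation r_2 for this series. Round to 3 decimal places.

-0.721

Mean z̄ = (-0.9 + 3.5 − 0.1 − 3.6 + 2.7 + 3.2 − 1.9 − 2.1 + 3.4 + 1.0)/10 = 0.5200
Numerator Σ_{t=1}^{8}(z_t−z̄)(z_{t+2}−z̄) = -44.3148
Denominator Σ(z_t−z̄)² = 61.4360
r_2 = -44.3148 / 61.4360 = -0.721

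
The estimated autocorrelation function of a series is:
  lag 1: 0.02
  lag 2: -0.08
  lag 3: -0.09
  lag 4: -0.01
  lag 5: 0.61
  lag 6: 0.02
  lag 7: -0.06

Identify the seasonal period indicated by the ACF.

5

The largest autocorrelation is r_5 = 0.61; the remaining lags stay at or below 0.02.
The dominant spike at lag 5 indicates a seasonal period of 5.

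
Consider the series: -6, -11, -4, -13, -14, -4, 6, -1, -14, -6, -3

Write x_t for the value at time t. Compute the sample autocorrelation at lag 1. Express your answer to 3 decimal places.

0.148

Mean x̄ = (-6 − 11 − 4 − 13 − 14 − 4 + 6 − 1 − 14 − 6 − 3)/11 = -6.3636
Numerator Σ_{t=1}^{10}(x_t−x̄)(x_{t+1}−x̄) = 57.3223
Denominator Σ(x_t−x̄)² = 386.5455
r_1 = 57.3223 / 386.5455 = 0.148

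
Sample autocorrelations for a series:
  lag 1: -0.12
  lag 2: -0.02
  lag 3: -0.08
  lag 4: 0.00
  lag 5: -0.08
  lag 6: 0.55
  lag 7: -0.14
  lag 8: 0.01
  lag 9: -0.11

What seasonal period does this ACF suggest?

6

The largest autocorrelation is r_6 = 0.55; the remaining lags stay at or below 0.01.
The dominant spike at lag 6 indicates a seasonal period of 6.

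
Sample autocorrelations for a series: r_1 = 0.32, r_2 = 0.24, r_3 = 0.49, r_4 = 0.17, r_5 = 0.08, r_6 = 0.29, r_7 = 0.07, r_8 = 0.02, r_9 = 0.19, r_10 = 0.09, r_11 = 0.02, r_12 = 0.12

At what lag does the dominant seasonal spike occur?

The largest autocorrelation is r_3 = 0.49; the remaining lags stay at or below 0.32. The elevated value at lag 1 (0.32), dropping to 0.24 at lag 2, reflects decaying short-term dependence rather than seasonality.
The dominant spike at lag 3 indicates a seasonal period of 3.

3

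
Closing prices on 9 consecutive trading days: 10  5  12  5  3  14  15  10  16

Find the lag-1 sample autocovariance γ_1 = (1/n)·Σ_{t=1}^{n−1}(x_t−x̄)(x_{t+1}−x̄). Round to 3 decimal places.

Mean x̄ = (10 + 5 + 12 + 5 + 3 + 14 + 15 + 10 + 16)/9 = 10.0000
Σ_{t=1}^{8}(x_t−x̄)(x_{t+1}−x̄) = 7.0000
γ_1 = 7.0000 / 9 = 0.778

0.778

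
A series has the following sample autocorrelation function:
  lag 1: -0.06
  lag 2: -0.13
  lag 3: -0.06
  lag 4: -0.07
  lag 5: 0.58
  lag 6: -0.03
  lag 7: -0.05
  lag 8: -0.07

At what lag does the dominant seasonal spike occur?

5

The largest autocorrelation is r_5 = 0.58; the remaining lags stay at or below -0.03.
The dominant spike at lag 5 indicates a seasonal period of 5.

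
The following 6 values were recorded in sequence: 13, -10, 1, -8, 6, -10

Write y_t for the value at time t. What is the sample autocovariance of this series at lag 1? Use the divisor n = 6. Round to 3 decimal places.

Mean ȳ = (13 − 10 + 1 − 8 + 6 − 10)/6 = -1.3333
Deviations: 14.3333, -8.6667, 2.3333, -6.6667, 7.3333, -8.6667
Σ_{t=1}^{5}(y_t−ȳ)(y_{t+1}−ȳ) = -272.4444
γ_1 = -272.4444 / 6 = -45.407

-45.407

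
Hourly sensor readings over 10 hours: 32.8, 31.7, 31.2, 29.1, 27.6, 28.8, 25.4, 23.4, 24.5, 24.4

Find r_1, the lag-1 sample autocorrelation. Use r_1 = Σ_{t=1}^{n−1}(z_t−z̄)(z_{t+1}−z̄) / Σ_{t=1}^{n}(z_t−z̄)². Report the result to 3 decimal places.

0.693

Mean z̄ = (32.8 + 31.7 + 31.2 + 29.1 + 27.6 + 28.8 + 25.4 + 23.4 + 24.5 + 24.4)/10 = 27.8900
Numerator Σ_{t=1}^{9}(z_t−z̄)(z_{t+1}−z̄) = 70.6749
Denominator Σ(z_t−z̄)² = 101.9890
r_1 = 70.6749 / 101.9890 = 0.693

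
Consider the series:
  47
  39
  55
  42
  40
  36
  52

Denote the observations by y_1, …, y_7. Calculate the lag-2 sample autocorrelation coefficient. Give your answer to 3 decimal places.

Mean ȳ = (47 + 39 + 55 + 42 + 40 + 36 + 52)/7 = 44.4286
Deviations from mean: 2.5714, -5.4286, 10.5714, -2.4286, -4.4286, -8.4286, 7.5714
Σ(y_t−ȳ)(y_{t+2}−ȳ) = (27.1837) + (13.1837) + (-46.8163) + (20.4694) + (-33.5306) = -19.5102
Denominator Σ(y_t−ȳ)² = 301.7143
r_2 = -19.5102 / 301.7143 = -0.065

-0.065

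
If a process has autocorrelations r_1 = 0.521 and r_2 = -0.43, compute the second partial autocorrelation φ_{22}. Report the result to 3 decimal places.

φ_{22} = (r_2 − r_1²) / (1 − r_1²)
r_1² = (0.521)² = 0.271441
Numerator = -0.43 − 0.2714 = -0.7014; denominator = 1 − 0.2714 = 0.7286
φ_{22} = -0.7014 / 0.7286 = -0.963

-0.963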